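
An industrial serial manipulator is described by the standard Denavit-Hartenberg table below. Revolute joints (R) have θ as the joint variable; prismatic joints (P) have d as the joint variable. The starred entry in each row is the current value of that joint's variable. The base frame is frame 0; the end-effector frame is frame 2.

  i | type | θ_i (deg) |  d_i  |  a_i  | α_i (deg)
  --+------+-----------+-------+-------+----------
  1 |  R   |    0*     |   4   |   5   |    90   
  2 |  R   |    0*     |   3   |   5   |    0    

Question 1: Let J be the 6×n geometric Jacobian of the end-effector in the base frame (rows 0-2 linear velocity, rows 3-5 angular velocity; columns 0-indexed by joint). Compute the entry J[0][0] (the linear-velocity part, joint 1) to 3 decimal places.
3.000

axis z_0 = ẑ; lever o_n−o_0 = (10.0000,-3.0000,4.0000)
cross product → J_v[:, 0] = (3.0000,10.0000,-0.0000)
J_ω[:, 0] = z_0
entry J[0][0] = 3.0000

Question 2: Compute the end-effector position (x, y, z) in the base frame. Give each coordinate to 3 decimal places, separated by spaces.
after link 1: o_1 = (5.0000, 0.0000, 4.0000)
after link 2: o_2 = (10.0000, -3.0000, 4.0000)

10.000 -3.000 4.000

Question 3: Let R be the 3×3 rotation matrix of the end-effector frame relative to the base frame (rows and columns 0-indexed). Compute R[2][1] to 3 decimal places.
1.000

End-effector y-axis (col 1 of R) = (0.0000,0.0000,1.0000)
R[2][1] = 1.0000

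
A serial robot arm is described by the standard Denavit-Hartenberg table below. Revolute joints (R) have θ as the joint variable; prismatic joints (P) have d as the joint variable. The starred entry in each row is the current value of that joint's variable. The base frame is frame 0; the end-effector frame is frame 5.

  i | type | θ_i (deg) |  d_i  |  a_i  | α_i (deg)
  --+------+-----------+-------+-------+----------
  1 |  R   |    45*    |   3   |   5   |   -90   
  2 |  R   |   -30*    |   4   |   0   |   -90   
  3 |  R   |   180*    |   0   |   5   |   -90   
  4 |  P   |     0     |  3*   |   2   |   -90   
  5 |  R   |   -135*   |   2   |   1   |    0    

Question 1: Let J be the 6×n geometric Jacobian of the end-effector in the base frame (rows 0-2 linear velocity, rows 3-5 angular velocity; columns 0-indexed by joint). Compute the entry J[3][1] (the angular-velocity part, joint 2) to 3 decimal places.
axis z_1 = (-0.7071,0.7071,0.0000); lever o_n−o_1 = (-10.0104,0.8890,-1.4144)
cross product → J_v[:, 1] = (-1.0001,-1.0001,6.4498)
J_ω[:, 1] = z_1
entry J[3][1] = -0.7071

-0.707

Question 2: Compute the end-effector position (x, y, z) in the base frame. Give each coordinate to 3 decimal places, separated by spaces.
-6.475 4.425 1.586

after link 1: o_1 = (3.5355, 3.5355, 3.0000)
after link 2: o_2 = (0.7071, 6.3640, 3.0000)
after link 3: o_3 = (-2.3548, 3.3021, 0.5000)
after link 4: o_4 = (-5.7008, 4.1987, -0.5000)
after link 5: o_5 = (-6.4749, 4.4246, 1.5856)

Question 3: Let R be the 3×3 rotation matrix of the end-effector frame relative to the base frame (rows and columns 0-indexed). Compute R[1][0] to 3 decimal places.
0.933

End-effector x-axis (col 0 of R) = (-0.0670,0.9330,0.3536)
R[1][0] = 0.9330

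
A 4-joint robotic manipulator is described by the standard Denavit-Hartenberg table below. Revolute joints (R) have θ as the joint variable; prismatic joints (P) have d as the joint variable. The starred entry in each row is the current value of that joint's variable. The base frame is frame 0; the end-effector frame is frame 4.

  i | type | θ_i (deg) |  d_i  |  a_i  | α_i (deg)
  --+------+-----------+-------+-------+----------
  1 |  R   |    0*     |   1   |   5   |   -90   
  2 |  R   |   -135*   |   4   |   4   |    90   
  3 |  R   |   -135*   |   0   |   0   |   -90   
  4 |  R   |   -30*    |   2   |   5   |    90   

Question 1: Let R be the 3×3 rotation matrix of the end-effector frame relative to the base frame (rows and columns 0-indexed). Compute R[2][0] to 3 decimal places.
End-effector x-axis (col 0 of R) = (0.0795,-0.6124,-0.7866)
R[2][0] = -0.7866

-0.787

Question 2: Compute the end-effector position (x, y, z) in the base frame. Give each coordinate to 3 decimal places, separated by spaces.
1.569 -0.476 0.896

after link 1: o_1 = (5.0000, 0.0000, 1.0000)
after link 2: o_2 = (2.1716, 4.0000, 3.8284)
after link 3: o_3 = (2.1716, 4.0000, 3.8284)
after link 4: o_4 = (1.5689, -0.4761, 0.8956)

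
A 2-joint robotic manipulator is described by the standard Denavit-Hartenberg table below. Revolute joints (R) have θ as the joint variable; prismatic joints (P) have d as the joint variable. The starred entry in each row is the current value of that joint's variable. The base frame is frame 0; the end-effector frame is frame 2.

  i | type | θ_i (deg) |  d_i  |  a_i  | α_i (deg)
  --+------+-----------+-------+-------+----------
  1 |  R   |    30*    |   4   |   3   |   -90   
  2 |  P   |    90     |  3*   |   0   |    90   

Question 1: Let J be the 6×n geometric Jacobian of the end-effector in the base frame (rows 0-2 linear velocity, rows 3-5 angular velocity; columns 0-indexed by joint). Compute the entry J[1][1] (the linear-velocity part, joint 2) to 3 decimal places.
prismatic axis z_1 = (-0.5000,0.8660,0.0000)
J_v[:, 1] = z_1; J_ω[:, 1] = (0,0,0)
entry J[1][1] = 0.8660

0.866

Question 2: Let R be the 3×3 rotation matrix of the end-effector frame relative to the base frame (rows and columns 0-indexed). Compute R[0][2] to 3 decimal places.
0.866

End-effector z-axis (col 2 of R) = (0.8660,0.5000,0.0000)
R[0][2] = 0.8660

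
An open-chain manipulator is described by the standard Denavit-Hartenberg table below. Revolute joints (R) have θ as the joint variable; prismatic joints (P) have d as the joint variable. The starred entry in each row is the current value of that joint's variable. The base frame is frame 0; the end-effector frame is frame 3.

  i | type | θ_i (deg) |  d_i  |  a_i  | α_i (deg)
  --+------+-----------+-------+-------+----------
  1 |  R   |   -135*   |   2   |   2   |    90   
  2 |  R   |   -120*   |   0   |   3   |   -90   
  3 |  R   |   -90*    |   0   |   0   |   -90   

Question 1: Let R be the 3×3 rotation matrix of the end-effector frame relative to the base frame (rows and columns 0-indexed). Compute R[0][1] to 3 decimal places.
End-effector y-axis (col 1 of R) = (0.6124,0.6124,0.5000)
R[0][1] = 0.6124

0.612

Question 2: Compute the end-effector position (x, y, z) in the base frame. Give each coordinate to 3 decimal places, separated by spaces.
after link 1: o_1 = (-1.4142, -1.4142, 2.0000)
after link 2: o_2 = (-0.3536, -0.3536, -0.5981)
after link 3: o_3 = (-0.3536, -0.3536, -0.5981)

-0.354 -0.354 -0.598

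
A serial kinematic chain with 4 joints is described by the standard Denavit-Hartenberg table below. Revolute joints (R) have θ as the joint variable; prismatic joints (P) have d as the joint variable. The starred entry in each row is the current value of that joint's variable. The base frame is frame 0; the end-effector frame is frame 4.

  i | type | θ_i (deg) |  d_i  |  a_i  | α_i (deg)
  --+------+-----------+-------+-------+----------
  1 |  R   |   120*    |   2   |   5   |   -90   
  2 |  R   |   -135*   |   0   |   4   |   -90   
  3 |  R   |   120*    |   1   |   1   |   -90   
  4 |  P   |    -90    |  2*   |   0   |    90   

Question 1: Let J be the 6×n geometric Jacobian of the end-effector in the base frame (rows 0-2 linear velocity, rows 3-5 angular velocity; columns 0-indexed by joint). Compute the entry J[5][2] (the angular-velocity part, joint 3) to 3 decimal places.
0.707

axis z_2 = (-0.3536,0.6124,0.7071); lever o_n−o_2 = (-1.2587,1.9122,-0.8712)
cross product → J_v[:, 2] = (-1.8856,-1.1981,0.0947)
J_ω[:, 2] = z_2
entry J[5][2] = 0.7071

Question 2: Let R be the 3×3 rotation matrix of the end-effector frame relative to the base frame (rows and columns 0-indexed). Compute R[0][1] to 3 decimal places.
End-effector y-axis (col 1 of R) = (-0.7392,0.2803,-0.6124)
R[0][1] = -0.7392

-0.739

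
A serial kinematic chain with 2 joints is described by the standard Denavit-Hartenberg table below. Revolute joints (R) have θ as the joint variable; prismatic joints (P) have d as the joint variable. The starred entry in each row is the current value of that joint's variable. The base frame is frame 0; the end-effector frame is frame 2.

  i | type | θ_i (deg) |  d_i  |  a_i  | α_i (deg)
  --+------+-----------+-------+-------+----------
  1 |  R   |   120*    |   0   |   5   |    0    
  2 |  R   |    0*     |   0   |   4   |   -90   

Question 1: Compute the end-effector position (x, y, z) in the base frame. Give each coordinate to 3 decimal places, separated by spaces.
after link 1: o_1 = (-2.5000, 4.3301, 0.0000)
after link 2: o_2 = (-4.5000, 7.7942, 0.0000)

-4.500 7.794 0.000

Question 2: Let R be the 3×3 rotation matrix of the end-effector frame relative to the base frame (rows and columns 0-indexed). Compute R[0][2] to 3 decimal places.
End-effector z-axis (col 2 of R) = (-0.8660,-0.5000,0.0000)
R[0][2] = -0.8660

-0.866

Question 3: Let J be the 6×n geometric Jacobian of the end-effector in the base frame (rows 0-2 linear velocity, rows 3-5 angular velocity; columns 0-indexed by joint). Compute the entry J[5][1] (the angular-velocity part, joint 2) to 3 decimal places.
1.000

axis z_1 = (0.0000,0.0000,1.0000); lever o_n−o_1 = (-2.0000,3.4641,0.0000)
cross product → J_v[:, 1] = (-3.4641,-2.0000,0.0000)
J_ω[:, 1] = z_1
entry J[5][1] = 1.0000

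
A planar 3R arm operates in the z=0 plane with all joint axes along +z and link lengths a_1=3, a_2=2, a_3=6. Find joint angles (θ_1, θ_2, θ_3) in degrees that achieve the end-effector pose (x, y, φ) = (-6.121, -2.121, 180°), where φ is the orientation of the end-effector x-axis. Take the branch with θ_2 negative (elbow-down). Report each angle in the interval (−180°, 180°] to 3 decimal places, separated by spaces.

wrist centre = target − a_3·(cos φ, sin φ) = (-0.1210, -2.1210)
cos θ_2 = (4.5133−3²−2²)/(2·3·2) = -0.7072; θ_2 = -135.0097° (elbow-down)
β = atan2(-2.1210,-0.1210) = -93.2651°; ψ = atan2(-1.4140,1.5855) = -41.7262°
θ_1 = β − ψ = -51.5389°
θ_3 = φ − θ_1 − θ_2 = 6.5486° (wrapped to (-180°,180°])

-51.539 -135.010 6.549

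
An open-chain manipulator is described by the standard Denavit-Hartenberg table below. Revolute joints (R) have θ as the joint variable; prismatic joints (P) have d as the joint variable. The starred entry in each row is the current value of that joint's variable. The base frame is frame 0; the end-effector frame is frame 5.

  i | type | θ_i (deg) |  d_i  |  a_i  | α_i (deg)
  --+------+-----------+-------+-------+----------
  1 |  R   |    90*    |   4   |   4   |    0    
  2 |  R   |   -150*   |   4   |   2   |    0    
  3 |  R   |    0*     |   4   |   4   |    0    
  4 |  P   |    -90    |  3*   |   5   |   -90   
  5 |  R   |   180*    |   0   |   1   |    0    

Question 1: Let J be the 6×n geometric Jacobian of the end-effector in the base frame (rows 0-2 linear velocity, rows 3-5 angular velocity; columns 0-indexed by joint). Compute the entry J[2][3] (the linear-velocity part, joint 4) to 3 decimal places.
prismatic axis z_3 = (0.0000,0.0000,1.0000)
J_v[:, 3] = z_3; J_ω[:, 3] = (0,0,0)
entry J[2][3] = 1.0000

1.000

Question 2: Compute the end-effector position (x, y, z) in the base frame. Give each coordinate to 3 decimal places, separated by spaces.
after link 1: o_1 = (0.0000, 4.0000, 4.0000)
after link 2: o_2 = (1.0000, 2.2679, 8.0000)
after link 3: o_3 = (3.0000, -1.1962, 12.0000)
after link 4: o_4 = (-1.3301, -3.6962, 15.0000)
after link 5: o_5 = (-0.4641, -3.1962, 15.0000)

-0.464 -3.196 15.000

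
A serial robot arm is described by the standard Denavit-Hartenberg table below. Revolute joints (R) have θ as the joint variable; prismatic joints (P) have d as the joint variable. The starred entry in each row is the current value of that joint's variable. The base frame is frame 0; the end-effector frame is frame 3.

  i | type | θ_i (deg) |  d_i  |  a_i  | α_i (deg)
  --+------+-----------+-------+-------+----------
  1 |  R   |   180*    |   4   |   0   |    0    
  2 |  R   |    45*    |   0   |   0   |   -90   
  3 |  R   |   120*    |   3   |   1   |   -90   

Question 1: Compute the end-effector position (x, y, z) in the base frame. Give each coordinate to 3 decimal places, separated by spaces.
after link 1: o_1 = (0.0000, 0.0000, 4.0000)
after link 2: o_2 = (0.0000, 0.0000, 4.0000)
after link 3: o_3 = (2.4749, -1.7678, 3.1340)

2.475 -1.768 3.134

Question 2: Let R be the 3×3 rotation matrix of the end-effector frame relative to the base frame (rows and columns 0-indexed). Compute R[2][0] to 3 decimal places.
End-effector x-axis (col 0 of R) = (0.3536,0.3536,-0.8660)
R[2][0] = -0.8660

-0.866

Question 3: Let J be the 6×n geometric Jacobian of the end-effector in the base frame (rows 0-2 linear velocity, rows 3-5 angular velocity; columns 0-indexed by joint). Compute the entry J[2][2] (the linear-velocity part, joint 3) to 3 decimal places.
axis z_2 = (0.7071,-0.7071,0.0000); lever o_n−o_2 = (2.4749,-1.7678,-0.8660)
cross product → J_v[:, 2] = (0.6124,0.6124,0.5000)
J_ω[:, 2] = z_2
entry J[2][2] = 0.5000

0.500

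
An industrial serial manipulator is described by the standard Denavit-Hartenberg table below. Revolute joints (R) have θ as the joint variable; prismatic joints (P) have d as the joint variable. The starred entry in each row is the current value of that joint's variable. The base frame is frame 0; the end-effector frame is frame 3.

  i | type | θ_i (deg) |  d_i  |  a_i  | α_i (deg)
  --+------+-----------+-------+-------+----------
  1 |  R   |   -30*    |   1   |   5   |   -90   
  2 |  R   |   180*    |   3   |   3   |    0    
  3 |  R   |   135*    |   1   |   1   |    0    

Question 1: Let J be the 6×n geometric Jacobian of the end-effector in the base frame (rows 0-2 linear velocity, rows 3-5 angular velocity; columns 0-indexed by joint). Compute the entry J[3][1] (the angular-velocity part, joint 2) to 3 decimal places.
axis z_1 = (0.5000,0.8660,0.0000); lever o_n−o_1 = (0.0143,4.6105,0.7071)
cross product → J_v[:, 1] = (0.6124,-0.3536,2.2929)
J_ω[:, 1] = z_1
entry J[3][1] = 0.5000

0.500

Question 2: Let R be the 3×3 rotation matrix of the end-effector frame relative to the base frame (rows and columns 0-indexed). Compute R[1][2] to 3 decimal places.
0.866

End-effector z-axis (col 2 of R) = (0.5000,0.8660,0.0000)
R[1][2] = 0.8660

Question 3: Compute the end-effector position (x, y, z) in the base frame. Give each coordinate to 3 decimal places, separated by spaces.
4.344 2.111 1.707

after link 1: o_1 = (4.3301, -2.5000, 1.0000)
after link 2: o_2 = (3.2321, 1.5981, 1.0000)
after link 3: o_3 = (4.3444, 2.1105, 1.7071)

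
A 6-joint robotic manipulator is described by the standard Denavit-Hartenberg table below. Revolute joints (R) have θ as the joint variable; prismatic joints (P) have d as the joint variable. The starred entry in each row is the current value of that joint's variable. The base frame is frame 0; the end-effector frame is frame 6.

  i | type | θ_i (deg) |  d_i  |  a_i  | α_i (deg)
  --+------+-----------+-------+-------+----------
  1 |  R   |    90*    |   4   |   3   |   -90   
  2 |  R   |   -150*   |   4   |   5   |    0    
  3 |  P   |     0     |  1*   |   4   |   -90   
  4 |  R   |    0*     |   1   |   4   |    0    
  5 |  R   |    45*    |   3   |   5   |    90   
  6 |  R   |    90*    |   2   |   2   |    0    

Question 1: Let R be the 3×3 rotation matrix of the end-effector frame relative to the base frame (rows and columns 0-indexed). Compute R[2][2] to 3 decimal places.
End-effector z-axis (col 2 of R) = (-0.7071,-0.6124,0.3536)
R[2][2] = 0.3536

0.354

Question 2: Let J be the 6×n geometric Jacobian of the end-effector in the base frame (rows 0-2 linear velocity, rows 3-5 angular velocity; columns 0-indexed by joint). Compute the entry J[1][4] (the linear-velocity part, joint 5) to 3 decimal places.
1.837

axis z_4 = (0.0000,0.5000,0.8660); lever o_n−o_4 = (2.1213,-1.7866,6.8050)
cross product → J_v[:, 4] = (4.9497,1.8371,-1.0607)
J_ω[:, 4] = z_4
entry J[1][4] = 1.8371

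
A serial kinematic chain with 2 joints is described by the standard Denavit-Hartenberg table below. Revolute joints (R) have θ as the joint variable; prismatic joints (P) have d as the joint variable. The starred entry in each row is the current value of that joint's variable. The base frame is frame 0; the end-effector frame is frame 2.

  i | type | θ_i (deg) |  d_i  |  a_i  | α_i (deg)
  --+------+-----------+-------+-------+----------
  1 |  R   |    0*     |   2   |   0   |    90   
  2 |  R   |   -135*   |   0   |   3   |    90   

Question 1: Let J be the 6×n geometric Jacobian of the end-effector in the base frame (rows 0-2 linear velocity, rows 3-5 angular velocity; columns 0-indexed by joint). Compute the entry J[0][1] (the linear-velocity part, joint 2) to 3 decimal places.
2.121

axis z_1 = (0.0000,-1.0000,0.0000); lever o_n−o_1 = (-2.1213,-0.0000,-2.1213)
cross product → J_v[:, 1] = (2.1213,-0.0000,-2.1213)
J_ω[:, 1] = z_1
entry J[0][1] = 2.1213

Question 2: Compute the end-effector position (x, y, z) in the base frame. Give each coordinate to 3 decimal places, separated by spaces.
after link 1: o_1 = (0.0000, 0.0000, 2.0000)
after link 2: o_2 = (-2.1213, -0.0000, -0.1213)

-2.121 -0.000 -0.121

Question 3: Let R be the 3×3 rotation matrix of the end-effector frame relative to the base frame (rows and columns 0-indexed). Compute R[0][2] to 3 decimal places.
End-effector z-axis (col 2 of R) = (-0.7071,-0.0000,0.7071)
R[0][2] = -0.7071

-0.707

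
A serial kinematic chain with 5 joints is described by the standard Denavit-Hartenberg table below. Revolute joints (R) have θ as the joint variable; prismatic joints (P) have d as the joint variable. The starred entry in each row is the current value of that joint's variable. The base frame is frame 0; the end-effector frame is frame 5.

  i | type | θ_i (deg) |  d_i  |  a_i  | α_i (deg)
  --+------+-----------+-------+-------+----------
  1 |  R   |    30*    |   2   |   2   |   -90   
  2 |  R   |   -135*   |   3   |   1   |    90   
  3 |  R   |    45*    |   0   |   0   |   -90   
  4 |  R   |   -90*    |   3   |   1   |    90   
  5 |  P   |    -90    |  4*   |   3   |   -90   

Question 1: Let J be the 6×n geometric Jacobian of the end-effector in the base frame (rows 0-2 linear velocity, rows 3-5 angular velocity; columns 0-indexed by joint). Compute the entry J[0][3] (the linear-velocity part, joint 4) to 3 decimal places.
axis z_3 = (0.0795,0.8624,-0.5000); lever o_n−o_3 = (2.5339,-1.8030,-2.7071)
cross product → J_v[:, 3] = (-3.2361,-1.0518,-2.3284)
J_ω[:, 3] = z_3
entry J[0][3] = -3.2361

-3.236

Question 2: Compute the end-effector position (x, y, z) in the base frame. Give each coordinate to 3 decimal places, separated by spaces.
2.154 1.441 -0.000

after link 1: o_1 = (1.7321, 1.0000, 2.0000)
after link 2: o_2 = (-0.3803, 3.2445, 2.7071)
after link 3: o_3 = (-0.3803, 3.2445, 2.7071)
after link 4: o_4 = (-0.7543, 5.4781, 0.5000)
after link 5: o_5 = (2.1536, 1.4415, -0.0000)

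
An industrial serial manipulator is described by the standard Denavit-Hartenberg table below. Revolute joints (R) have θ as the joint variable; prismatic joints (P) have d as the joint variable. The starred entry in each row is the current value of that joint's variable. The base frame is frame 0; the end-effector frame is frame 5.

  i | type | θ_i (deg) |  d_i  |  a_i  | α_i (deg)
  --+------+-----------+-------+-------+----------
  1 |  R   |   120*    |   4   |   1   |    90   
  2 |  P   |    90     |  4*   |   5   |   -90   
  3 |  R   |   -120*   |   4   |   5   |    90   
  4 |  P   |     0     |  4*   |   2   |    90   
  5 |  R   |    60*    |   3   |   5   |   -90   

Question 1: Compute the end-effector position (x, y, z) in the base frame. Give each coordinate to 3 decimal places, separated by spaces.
after link 1: o_1 = (-0.5000, 0.8660, 4.0000)
after link 2: o_2 = (2.9641, 2.8660, 9.0000)
after link 3: o_3 = (8.7141, 1.5670, 6.5000)
after link 4: o_4 = (8.4821, 1.4330, 2.0359)
after link 5: o_5 = (6.9821, 4.0311, -2.9641)

6.982 4.031 -2.964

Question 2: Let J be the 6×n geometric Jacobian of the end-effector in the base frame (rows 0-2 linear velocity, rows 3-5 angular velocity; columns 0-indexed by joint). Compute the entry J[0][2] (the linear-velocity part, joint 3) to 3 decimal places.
axis z_2 = (0.5000,-0.8660,0.0000); lever o_n−o_2 = (4.0179,1.1651,-11.9641)
cross product → J_v[:, 2] = (10.3612,5.9821,4.0622)
J_ω[:, 2] = z_2
entry J[0][2] = 10.3612

10.361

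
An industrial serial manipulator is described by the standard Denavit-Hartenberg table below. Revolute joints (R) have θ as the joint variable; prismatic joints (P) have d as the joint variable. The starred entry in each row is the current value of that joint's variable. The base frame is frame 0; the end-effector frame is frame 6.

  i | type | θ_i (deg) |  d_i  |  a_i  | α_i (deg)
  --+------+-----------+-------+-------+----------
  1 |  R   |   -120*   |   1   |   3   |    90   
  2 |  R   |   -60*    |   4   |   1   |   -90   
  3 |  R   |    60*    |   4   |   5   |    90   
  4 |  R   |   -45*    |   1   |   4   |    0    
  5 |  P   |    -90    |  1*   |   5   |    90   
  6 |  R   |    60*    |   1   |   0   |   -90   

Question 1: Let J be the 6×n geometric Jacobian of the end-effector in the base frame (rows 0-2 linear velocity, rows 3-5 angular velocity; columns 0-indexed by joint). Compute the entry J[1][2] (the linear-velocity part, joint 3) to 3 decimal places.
-0.851

axis z_2 = (-0.4330,-0.7500,0.5000); lever o_n−o_2 = (1.6595,-1.3364,-3.8811)
cross product → J_v[:, 2] = (3.5790,-0.8508,1.8233)
J_ω[:, 2] = z_2
entry J[1][2] = -0.8508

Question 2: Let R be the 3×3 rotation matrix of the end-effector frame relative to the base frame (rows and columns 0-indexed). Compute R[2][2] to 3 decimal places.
-0.334

End-effector z-axis (col 2 of R) = (-0.2072,-0.9195,-0.3340)
R[2][2] = -0.3340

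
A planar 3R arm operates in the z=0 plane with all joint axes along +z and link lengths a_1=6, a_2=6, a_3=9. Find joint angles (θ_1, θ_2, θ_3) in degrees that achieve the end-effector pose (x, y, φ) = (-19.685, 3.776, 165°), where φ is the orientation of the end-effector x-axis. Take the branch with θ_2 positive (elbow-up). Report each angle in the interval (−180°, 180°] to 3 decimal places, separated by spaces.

wrist centre = target − a_3·(cos φ, sin φ) = (-10.9917, 1.4466)
cos θ_2 = (122.9095−6²−6²)/(2·6·6) = 0.7071; θ_2 = 45.0025° (elbow-up)
β = atan2(1.4466,-10.9917) = 172.5023°; ψ = atan2(4.2428,10.2425) = 22.5012°
θ_1 = β − ψ = 150.0011°
θ_3 = φ − θ_1 − θ_2 = -30.0036° (wrapped to (-180°,180°])

150.001 45.002 -30.004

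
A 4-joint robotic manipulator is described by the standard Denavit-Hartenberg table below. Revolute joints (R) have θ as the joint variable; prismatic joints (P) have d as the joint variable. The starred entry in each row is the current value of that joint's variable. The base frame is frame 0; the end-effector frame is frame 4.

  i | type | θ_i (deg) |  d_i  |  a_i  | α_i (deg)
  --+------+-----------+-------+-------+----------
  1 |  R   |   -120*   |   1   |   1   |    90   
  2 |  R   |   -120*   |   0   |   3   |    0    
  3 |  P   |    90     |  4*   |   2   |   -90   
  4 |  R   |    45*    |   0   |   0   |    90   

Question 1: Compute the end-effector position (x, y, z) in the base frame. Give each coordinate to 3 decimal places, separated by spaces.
-4.080 0.933 -2.598

after link 1: o_1 = (-0.5000, -0.8660, 1.0000)
after link 2: o_2 = (0.2500, 0.4330, -1.5981)
after link 3: o_3 = (-4.0801, 0.9330, -2.5981)
after link 4: o_4 = (-4.0801, 0.9330, -2.5981)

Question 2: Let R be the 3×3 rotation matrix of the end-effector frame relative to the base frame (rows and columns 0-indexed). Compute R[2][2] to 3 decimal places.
End-effector z-axis (col 2 of R) = (-0.9186,-0.1768,-0.3536)
R[2][2] = -0.3536

-0.354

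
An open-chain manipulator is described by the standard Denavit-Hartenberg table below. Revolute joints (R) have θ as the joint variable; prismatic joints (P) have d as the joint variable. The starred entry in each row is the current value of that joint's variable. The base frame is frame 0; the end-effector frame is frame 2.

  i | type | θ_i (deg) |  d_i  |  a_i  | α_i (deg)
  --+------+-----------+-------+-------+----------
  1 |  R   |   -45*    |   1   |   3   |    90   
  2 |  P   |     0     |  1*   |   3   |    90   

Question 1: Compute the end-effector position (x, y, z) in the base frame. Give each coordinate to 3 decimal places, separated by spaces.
after link 1: o_1 = (2.1213, -2.1213, 1.0000)
after link 2: o_2 = (3.5355, -4.9497, 1.0000)

3.536 -4.950 1.000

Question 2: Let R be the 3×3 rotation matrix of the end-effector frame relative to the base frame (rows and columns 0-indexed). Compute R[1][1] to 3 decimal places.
End-effector y-axis (col 1 of R) = (-0.7071,-0.7071,0.0000)
R[1][1] = -0.7071

-0.707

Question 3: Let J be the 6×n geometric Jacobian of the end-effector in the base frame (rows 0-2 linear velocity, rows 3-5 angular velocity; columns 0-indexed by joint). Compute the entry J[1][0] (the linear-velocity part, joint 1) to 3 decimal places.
axis z_0 = ẑ; lever o_n−o_0 = (3.5355,-4.9497,1.0000)
cross product → J_v[:, 0] = (4.9497,3.5355,-0.0000)
J_ω[:, 0] = z_0
entry J[1][0] = 3.5355

3.536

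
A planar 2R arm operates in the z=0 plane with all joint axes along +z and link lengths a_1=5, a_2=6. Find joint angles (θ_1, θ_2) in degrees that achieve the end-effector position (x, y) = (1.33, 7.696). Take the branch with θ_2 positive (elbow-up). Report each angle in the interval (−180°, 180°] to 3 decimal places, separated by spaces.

29.999 90.003

cos θ_2 = (60.9973−5²−6²)/(2·5·6) = -0.0000; θ_2 = 90.0026° (elbow-up)
β = atan2(7.6960,1.3300) = 80.1952°; ψ = atan2(6.0000,4.9997) = 50.1959°
θ_1 = β − ψ = 29.9992°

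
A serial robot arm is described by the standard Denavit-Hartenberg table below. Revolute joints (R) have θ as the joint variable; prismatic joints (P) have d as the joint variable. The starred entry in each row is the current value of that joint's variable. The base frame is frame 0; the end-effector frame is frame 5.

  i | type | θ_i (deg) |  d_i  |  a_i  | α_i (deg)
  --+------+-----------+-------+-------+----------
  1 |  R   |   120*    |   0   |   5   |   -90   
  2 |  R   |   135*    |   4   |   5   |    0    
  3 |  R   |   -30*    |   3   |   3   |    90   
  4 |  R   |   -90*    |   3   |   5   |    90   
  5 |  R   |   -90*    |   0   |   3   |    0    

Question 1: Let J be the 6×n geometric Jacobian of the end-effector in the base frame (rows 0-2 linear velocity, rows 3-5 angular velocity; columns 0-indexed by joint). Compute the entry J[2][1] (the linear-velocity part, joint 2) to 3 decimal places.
axis z_1 = (-0.8660,-0.5000,0.0000); lever o_n−o_1 = (0.4239,-4.7343,-6.4333)
cross product → J_v[:, 1] = (3.2167,-5.5714,4.3120)
J_ω[:, 1] = z_1
entry J[2][1] = 4.3120

4.312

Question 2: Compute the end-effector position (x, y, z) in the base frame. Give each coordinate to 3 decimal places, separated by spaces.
-2.076 -0.404 -6.433

after link 1: o_1 = (-2.5000, 4.3301, 0.0000)
after link 2: o_2 = (-4.1963, -0.7317, -3.5355)
after link 3: o_3 = (-6.4062, -2.9042, -6.4333)
after link 4: o_4 = (-3.5249, 2.1054, -7.2098)
after link 5: o_5 = (-2.0761, -0.4042, -6.4333)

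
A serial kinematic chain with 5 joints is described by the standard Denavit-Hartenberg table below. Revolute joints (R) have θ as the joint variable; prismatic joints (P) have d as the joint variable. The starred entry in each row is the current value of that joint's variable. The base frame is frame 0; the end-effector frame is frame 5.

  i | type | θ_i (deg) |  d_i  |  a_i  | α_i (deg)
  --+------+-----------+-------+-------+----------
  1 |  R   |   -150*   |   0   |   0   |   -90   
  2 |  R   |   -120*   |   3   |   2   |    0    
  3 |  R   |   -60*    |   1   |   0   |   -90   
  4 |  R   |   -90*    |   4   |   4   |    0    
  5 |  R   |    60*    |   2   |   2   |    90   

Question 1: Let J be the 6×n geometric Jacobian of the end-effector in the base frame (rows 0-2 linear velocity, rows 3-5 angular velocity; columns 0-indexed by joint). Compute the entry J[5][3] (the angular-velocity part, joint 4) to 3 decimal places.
1.000

axis z_3 = (-0.0000,-0.0000,1.0000); lever o_n−o_3 = (4.0000,-3.4641,6.0000)
cross product → J_v[:, 3] = (3.4641,4.0000,0.0000)
J_ω[:, 3] = z_3
entry J[5][3] = 1.0000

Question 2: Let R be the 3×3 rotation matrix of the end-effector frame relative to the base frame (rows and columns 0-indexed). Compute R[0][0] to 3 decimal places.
1.000

End-effector x-axis (col 0 of R) = (1.0000,-0.0000,0.0000)
R[0][0] = 1.0000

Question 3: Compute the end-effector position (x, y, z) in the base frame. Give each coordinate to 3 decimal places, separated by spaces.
6.866 -6.428 7.732

after link 1: o_1 = (0.0000, 0.0000, 0.0000)
after link 2: o_2 = (2.3660, -2.0981, 1.7321)
after link 3: o_3 = (2.8660, -2.9641, 1.7321)
after link 4: o_4 = (4.8660, -6.4282, 5.7321)
after link 5: o_5 = (6.8660, -6.4282, 7.7321)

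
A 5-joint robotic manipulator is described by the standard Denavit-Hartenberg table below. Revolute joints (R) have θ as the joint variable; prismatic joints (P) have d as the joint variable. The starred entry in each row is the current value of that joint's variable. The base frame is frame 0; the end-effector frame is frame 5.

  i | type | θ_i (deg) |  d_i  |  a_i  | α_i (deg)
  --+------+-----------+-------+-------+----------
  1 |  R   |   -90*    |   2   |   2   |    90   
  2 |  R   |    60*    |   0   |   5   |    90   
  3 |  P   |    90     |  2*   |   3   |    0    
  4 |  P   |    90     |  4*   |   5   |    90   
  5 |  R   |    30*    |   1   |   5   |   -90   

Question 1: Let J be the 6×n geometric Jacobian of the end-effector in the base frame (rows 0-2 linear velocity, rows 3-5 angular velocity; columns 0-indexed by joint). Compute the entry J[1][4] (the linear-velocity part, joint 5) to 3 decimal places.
axis z_4 = (-1.0000,-0.0000,0.0000); lever o_n−o_4 = (-1.0000,0.0000,-5.0000)
cross product → J_v[:, 4] = (0.0000,-5.0000,-0.0000)
J_ω[:, 4] = z_4
entry J[1][4] = -5.0000

-5.000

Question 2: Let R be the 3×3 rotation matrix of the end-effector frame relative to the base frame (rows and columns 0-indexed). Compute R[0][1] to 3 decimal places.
End-effector y-axis (col 1 of R) = (1.0000,0.0000,-0.0000)
R[0][1] = 1.0000

1.000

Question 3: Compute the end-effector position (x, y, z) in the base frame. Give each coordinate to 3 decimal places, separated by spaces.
after link 1: o_1 = (0.0000, -2.0000, 2.0000)
after link 2: o_2 = (0.0000, -4.5000, 6.3301)
after link 3: o_3 = (-3.0000, -6.2321, 5.3301)
after link 4: o_4 = (-3.0000, -7.1962, -1.0000)
after link 5: o_5 = (-4.0000, -7.1962, -6.0000)

-4.000 -7.196 -6.000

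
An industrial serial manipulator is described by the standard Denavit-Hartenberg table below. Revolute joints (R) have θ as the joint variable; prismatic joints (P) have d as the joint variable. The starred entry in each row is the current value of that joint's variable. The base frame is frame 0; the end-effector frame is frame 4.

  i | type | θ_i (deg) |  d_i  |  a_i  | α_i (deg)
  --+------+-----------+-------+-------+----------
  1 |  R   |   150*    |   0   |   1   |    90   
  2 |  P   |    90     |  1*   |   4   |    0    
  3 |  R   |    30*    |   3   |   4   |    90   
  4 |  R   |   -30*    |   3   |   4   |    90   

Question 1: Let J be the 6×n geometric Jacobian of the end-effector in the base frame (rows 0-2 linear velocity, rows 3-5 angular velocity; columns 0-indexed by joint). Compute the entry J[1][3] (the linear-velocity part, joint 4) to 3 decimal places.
2.500

axis z_3 = (-0.7500,0.4330,0.5000); lever o_n−o_3 = (-1.7500,-1.2990,4.5000)
cross product → J_v[:, 3] = (2.5981,2.5000,1.7321)
J_ω[:, 3] = z_3
entry J[1][3] = 2.5000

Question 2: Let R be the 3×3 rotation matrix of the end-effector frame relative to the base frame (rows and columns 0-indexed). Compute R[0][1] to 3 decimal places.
End-effector y-axis (col 1 of R) = (-0.7500,0.4330,0.5000)
R[0][1] = -0.7500

-0.750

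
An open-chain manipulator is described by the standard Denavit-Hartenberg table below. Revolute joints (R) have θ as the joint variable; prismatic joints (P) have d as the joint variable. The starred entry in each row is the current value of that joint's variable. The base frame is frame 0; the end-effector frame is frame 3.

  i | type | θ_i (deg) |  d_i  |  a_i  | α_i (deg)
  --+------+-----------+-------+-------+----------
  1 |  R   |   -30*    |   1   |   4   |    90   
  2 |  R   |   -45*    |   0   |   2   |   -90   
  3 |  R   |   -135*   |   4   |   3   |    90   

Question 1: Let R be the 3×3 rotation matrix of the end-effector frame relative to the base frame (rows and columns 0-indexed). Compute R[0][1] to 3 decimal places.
0.612

End-effector y-axis (col 1 of R) = (0.6124,-0.3536,0.7071)
R[0][1] = 0.6124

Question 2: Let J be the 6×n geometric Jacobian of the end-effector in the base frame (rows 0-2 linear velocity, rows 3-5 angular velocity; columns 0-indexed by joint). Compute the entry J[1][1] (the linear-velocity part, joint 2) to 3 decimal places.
axis z_1 = (-0.5000,-0.8660,0.0000); lever o_n−o_1 = (1.3145,-3.2084,2.9142)
cross product → J_v[:, 1] = (-2.5238,1.4571,2.7426)
J_ω[:, 1] = z_1
entry J[1][1] = 1.4571

1.457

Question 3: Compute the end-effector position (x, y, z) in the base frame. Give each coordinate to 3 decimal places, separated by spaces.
after link 1: o_1 = (3.4641, -2.0000, 1.0000)
after link 2: o_2 = (4.6888, -2.7071, -0.4142)
after link 3: o_3 = (4.7786, -5.2084, 3.9142)

4.779 -5.208 3.914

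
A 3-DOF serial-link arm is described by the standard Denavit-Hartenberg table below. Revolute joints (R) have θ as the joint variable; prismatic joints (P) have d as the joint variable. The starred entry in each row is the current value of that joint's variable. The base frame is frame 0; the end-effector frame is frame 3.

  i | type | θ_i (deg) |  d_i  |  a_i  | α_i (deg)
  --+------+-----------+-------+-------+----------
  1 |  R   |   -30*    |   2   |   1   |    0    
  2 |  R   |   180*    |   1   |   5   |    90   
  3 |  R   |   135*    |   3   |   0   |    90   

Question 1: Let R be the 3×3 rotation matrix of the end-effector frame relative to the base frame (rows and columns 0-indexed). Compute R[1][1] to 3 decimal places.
0.866

End-effector y-axis (col 1 of R) = (0.5000,0.8660,0.0000)
R[1][1] = 0.8660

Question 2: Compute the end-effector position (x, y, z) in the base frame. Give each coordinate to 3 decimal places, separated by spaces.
after link 1: o_1 = (0.8660, -0.5000, 2.0000)
after link 2: o_2 = (-3.4641, 2.0000, 3.0000)
after link 3: o_3 = (-1.9641, 4.5981, 3.0000)

-1.964 4.598 3.000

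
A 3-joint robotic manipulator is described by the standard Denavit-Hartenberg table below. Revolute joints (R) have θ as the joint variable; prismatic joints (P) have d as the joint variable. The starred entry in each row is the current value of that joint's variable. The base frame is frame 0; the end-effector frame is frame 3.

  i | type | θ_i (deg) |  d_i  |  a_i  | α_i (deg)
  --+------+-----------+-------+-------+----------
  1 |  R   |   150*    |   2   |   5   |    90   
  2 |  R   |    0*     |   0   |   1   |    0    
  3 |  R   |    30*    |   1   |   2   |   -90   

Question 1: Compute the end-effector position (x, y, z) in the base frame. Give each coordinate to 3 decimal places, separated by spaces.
-6.196 4.732 3.000

after link 1: o_1 = (-4.3301, 2.5000, 2.0000)
after link 2: o_2 = (-5.1962, 3.0000, 2.0000)
after link 3: o_3 = (-6.1962, 4.7321, 3.0000)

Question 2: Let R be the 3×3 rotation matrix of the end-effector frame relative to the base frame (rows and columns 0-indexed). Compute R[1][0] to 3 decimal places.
0.433

End-effector x-axis (col 0 of R) = (-0.7500,0.4330,0.5000)
R[1][0] = 0.4330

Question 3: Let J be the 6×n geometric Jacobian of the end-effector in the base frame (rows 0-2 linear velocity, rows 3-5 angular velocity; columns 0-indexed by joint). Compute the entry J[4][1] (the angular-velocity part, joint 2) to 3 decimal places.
axis z_1 = (0.5000,0.8660,0.0000); lever o_n−o_1 = (-1.8660,2.2321,1.0000)
cross product → J_v[:, 1] = (0.8660,-0.5000,2.7321)
J_ω[:, 1] = z_1
entry J[4][1] = 0.8660

0.866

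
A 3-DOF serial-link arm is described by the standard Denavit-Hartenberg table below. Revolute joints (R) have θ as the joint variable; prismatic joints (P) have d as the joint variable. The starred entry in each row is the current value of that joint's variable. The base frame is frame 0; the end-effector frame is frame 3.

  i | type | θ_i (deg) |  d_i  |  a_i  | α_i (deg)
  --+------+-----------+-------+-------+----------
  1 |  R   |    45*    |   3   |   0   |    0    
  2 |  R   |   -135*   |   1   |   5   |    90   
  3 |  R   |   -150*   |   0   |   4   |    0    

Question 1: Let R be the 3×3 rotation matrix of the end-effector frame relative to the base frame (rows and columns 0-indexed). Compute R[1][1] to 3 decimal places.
End-effector y-axis (col 1 of R) = (-0.0000,-0.5000,-0.8660)
R[1][1] = -0.5000

-0.500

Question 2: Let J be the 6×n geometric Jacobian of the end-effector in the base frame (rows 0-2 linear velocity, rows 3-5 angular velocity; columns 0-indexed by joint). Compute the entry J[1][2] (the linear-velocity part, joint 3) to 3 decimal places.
axis z_2 = (-1.0000,0.0000,0.0000); lever o_n−o_2 = (-0.0000,3.4641,-2.0000)
cross product → J_v[:, 2] = (-0.0000,-2.0000,-3.4641)
J_ω[:, 2] = z_2
entry J[1][2] = -2.0000

-2.000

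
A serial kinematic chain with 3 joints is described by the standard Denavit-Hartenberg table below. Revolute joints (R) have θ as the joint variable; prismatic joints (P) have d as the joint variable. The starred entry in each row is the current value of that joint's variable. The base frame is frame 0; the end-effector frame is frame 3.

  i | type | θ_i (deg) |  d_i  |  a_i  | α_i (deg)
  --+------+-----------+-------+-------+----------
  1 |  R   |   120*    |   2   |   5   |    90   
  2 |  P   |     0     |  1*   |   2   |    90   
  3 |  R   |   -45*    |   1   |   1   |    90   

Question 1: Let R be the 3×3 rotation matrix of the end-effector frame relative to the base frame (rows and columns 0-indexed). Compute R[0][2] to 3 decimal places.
-0.259

End-effector z-axis (col 2 of R) = (-0.2588,-0.9659,-0.0000)
R[0][2] = -0.2588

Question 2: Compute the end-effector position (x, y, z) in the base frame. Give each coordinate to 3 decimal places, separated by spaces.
-3.600 6.821 1.000

after link 1: o_1 = (-2.5000, 4.3301, 2.0000)
after link 2: o_2 = (-2.6340, 6.5622, 2.0000)
after link 3: o_3 = (-3.5999, 6.8210, 1.0000)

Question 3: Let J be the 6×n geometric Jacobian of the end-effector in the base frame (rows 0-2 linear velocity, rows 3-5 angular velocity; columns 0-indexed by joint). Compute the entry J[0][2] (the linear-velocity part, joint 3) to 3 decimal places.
0.259

axis z_2 = (0.0000,0.0000,-1.0000); lever o_n−o_2 = (-0.9659,0.2588,-1.0000)
cross product → J_v[:, 2] = (0.2588,0.9659,0.0000)
J_ω[:, 2] = z_2
entry J[0][2] = 0.2588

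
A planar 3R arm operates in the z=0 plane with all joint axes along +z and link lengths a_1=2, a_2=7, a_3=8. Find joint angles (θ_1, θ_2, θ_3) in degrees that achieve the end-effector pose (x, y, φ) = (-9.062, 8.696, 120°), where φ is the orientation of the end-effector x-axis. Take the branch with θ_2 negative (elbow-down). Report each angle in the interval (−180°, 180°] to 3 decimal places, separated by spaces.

-59.987 -150.010 -30.004

wrist centre = target − a_3·(cos φ, sin φ) = (-5.0620, 1.7678)
cos θ_2 = (28.7489−2²−7²)/(2·2·7) = -0.8661; θ_2 = -150.0096° (elbow-down)
β = atan2(1.7678,-5.0620) = 160.7493°; ψ = atan2(-3.4990,-4.0628) = -139.2639°
θ_1 = β − ψ = 300.0132°
θ_3 = φ − θ_1 − θ_2 = -30.0036° (wrapped to (-180°,180°])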